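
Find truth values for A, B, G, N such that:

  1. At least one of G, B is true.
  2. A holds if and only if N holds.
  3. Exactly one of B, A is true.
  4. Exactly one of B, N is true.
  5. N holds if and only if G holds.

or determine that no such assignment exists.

A = True, B = False, G = True, N = True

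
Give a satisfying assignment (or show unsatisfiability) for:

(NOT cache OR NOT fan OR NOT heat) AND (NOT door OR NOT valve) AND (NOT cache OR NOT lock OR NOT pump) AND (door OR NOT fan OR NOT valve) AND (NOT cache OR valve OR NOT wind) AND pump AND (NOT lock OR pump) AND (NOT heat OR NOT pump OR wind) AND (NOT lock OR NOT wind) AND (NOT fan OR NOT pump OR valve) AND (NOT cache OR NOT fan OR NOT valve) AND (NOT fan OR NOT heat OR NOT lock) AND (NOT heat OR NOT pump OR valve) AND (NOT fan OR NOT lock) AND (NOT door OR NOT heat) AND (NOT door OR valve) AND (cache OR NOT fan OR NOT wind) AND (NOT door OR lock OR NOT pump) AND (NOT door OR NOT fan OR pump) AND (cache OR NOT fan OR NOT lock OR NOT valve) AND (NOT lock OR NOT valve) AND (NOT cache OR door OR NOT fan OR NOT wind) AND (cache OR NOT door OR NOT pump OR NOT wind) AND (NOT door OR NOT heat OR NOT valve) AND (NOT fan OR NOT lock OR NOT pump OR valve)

Unit clause (pump) forces pump = True.
Set heat = True.
  then (NOT heat OR NOT pump OR wind) forces wind = True.
  then (NOT lock OR NOT wind) forces lock = False.
  then (NOT heat OR NOT pump OR valve) forces valve = True.
  then (NOT door OR NOT heat) forces door = False.
  then (door OR NOT fan OR NOT valve) forces fan = False.
Set cache = False.
All clauses satisfied.

heat=T, valve=T, pump=T, cache=F, door=F, lock=F, fan=F, wind=T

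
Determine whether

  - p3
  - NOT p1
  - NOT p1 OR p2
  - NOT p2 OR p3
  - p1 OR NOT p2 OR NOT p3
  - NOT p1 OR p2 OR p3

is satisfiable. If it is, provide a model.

Unit clause (p3) forces p3 = True.
Unit clause (NOT p1) forces p1 = False.
In (p1 OR NOT p2 OR NOT p3) only NOT p2 is left, so p2 = False.
Check each clause:
  (p3): p3 holds.
  (NOT p1): NOT p1 holds.
  (NOT p1 OR p2): NOT p1 holds.
  (NOT p2 OR p3): NOT p2 holds.
  (p1 OR NOT p2 OR NOT p3): NOT p2 holds.
  (NOT p1 OR p2 OR p3): NOT p1 holds.
All clauses satisfied.

p1: False, p2: False, p3: True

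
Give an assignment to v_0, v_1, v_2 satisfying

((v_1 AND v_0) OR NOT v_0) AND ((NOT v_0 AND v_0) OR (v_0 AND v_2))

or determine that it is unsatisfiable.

v_0=T, v_1=T, v_2=T

  (v_1 AND v_0) OR NOT v_0 = True
    v_1 AND v_0 = True
    NOT v_0 = False
  (NOT v_0 AND v_0) OR (v_0 AND v_2) = True
    NOT v_0 AND v_0 = False
      NOT v_0 = False
    v_0 AND v_2 = True
Both conjuncts True, so the formula holds.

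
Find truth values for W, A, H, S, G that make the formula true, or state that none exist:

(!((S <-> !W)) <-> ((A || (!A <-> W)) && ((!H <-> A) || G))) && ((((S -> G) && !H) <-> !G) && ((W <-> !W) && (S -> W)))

Unsatisfiable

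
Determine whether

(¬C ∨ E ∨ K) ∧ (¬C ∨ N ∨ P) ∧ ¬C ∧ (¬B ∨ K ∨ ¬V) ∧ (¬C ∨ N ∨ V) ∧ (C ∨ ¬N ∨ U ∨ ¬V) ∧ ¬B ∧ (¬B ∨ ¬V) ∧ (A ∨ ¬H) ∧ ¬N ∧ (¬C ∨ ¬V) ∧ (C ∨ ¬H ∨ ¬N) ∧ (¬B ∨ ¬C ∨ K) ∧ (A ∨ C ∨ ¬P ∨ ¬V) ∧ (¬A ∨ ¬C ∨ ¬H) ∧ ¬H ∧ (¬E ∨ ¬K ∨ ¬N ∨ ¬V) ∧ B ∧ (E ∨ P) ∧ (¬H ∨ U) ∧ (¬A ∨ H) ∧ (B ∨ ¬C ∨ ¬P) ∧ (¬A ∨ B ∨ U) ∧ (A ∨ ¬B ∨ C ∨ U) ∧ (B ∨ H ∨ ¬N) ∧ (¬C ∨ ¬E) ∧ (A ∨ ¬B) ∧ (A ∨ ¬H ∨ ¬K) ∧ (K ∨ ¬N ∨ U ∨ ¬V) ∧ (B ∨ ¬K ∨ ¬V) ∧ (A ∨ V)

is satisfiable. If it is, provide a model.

Unsatisfiable — no assignment works.

Case B = True:
  Clause (¬B) is falsified — contradiction.
Case B = False:
  Clause (B) is falsified — contradiction.
Both cases fail, so the formula is unsatisfiable.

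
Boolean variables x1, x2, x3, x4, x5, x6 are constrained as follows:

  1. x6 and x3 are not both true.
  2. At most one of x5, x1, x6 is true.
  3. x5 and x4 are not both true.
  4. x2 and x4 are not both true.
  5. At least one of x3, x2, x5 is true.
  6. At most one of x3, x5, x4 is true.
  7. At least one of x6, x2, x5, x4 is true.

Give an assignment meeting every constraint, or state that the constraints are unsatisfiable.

x1 = True, x2 = True, x3 = False, x4 = False, x5 = False, x6 = False

  (1) x6=F, x3=F — not both ✓
  (2) {x5, x1, x6}: 1 true — at most one ✓
  (3) x5=F, x4=F — not both ✓
  (4) x2=T, x4=F — not both ✓
  (5) {x3, x2, x5}: 1 true — at least one ✓
  (6) {x3, x5, x4}: 0 true — at most one ✓
  (7) {x6, x2, x5, x4}: 1 true — at least one ✓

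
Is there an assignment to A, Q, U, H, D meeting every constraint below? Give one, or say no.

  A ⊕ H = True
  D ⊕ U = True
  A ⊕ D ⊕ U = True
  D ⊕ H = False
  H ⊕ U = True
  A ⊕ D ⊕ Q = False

A: False, Q: True, U: False, H: True, D: True

A ⊕ H = F ⊕ T = True ✓
D ⊕ U = T ⊕ F = True ✓
A ⊕ D ⊕ U = F ⊕ T ⊕ F = True ✓
D ⊕ H = T ⊕ T = False ✓
H ⊕ U = T ⊕ F = True ✓
A ⊕ D ⊕ Q = F ⊕ T ⊕ T = False ✓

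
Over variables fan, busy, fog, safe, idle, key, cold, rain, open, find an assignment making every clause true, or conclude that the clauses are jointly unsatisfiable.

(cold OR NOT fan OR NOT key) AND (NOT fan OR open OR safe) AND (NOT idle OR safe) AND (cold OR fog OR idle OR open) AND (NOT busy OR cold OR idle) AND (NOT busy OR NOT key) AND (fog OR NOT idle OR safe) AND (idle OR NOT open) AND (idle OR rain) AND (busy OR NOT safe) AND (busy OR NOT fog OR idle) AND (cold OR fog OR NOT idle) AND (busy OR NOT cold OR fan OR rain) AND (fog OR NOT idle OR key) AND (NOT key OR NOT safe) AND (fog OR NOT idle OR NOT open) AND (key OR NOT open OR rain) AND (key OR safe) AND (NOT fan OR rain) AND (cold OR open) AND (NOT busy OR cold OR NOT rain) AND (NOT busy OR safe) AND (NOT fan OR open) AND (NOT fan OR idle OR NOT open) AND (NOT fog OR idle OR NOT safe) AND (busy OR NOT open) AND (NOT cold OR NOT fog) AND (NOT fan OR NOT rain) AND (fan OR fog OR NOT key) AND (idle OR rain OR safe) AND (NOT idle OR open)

Try fan = True:
  (NOT fan OR rain) forces rain = True.
  clause (NOT fan OR NOT rain) is falsified — backtrack.
So fan = False.
Set busy = True.
  then (NOT busy OR NOT key) forces key = False.
  then (key OR safe) forces safe = True.
Set fog = False.
  then (fog OR NOT idle OR key) forces idle = False.
  then (NOT busy OR cold OR idle) forces cold = True.
  then (idle OR NOT open) forces open = False.
  then (idle OR rain) forces rain = True.
All clauses satisfied.

fan = False, busy = True, fog = False, safe = True, idle = False, key = False, cold = True, rain = True, open = False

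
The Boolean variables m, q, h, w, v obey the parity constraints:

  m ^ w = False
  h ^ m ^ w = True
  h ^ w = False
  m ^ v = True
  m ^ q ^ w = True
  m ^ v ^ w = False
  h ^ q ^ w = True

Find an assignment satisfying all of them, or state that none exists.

m=T, q=T, h=T, w=T, v=F

m ^ w = T ^ T = False ✓
h ^ m ^ w = T ^ T ^ T = True ✓
h ^ w = T ^ T = False ✓
m ^ v = T ^ F = True ✓
m ^ q ^ w = T ^ T ^ T = True ✓
m ^ v ^ w = T ^ F ^ T = False ✓
h ^ q ^ w = T ^ T ^ T = True ✓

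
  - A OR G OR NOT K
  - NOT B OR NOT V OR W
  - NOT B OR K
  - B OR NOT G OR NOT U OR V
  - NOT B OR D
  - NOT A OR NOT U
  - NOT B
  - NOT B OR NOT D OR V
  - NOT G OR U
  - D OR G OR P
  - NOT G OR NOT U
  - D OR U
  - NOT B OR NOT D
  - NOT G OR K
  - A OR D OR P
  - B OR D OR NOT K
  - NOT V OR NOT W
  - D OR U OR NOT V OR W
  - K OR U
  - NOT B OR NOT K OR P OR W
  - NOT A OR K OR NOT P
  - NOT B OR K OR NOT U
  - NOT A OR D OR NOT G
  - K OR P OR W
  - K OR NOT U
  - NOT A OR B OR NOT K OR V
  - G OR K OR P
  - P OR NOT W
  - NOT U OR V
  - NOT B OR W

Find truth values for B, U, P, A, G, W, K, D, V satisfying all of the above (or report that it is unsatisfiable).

B = False, U = False, P = True, A = True, G = False, W = False, K = True, D = True, V = True

Unit clause (NOT B) forces B = False.
Try U = True:
  (NOT A OR NOT U) forces A = False.
  (NOT G OR NOT U) forces G = False.
  (A OR G OR NOT K) forces K = False.
  clause (K OR NOT U) is falsified — backtrack.
So U = False.
  then (NOT G OR U) forces G = False.
  then (D OR U) forces D = True.
  then (K OR U) forces K = True.
  then (A OR G OR NOT K) forces A = True.
  then (NOT A OR B OR NOT K OR V) forces V = True.
  then (NOT V OR NOT W) forces W = False.
Set P = True.
All clauses satisfied.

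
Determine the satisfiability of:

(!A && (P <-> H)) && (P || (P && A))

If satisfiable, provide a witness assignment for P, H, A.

P=T; H=T; A=F

  !A && (P <-> H) = True
    !A = True
    P <-> H = True
  P || (P && A) = True
    P && A = False
Both conjuncts True, so the formula holds.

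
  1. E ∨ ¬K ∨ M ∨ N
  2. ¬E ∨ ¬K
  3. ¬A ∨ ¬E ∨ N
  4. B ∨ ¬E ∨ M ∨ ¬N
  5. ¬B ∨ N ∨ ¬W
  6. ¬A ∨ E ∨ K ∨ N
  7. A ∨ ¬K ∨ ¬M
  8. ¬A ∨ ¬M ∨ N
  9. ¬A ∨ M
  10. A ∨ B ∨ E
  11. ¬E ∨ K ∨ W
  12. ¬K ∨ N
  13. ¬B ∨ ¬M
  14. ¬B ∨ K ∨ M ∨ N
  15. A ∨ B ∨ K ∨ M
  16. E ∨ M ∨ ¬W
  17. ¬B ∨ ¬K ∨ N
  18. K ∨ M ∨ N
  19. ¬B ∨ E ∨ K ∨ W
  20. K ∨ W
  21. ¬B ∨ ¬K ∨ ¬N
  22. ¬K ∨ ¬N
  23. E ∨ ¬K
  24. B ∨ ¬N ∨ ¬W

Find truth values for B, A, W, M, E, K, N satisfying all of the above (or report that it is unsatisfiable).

Set B = False.
Try A = True:
  (¬A ∨ M) forces M = True.
  (¬A ∨ ¬M ∨ N) forces N = True.
  (¬K ∨ ¬N) forces K = False.
  (K ∨ W) forces W = True.
  clause (B ∨ ¬N ∨ ¬W) is falsified — backtrack.
So A = False.
  then (A ∨ B ∨ E) forces E = True.
  then (¬E ∨ ¬K) forces K = False.
  then (¬E ∨ K ∨ W) forces W = True.
  then (A ∨ B ∨ K ∨ M) forces M = True.
  then (B ∨ ¬N ∨ ¬W) forces N = False.
All clauses satisfied.

B = False, A = False, W = True, M = True, E = True, K = False, N = False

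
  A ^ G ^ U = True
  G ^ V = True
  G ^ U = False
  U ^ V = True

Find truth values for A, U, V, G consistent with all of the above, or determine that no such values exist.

A: True; U: False; V: True; G: False

A ^ G ^ U = T ^ F ^ F = True ✓
G ^ V = F ^ T = True ✓
G ^ U = F ^ F = False ✓
U ^ V = F ^ T = True ✓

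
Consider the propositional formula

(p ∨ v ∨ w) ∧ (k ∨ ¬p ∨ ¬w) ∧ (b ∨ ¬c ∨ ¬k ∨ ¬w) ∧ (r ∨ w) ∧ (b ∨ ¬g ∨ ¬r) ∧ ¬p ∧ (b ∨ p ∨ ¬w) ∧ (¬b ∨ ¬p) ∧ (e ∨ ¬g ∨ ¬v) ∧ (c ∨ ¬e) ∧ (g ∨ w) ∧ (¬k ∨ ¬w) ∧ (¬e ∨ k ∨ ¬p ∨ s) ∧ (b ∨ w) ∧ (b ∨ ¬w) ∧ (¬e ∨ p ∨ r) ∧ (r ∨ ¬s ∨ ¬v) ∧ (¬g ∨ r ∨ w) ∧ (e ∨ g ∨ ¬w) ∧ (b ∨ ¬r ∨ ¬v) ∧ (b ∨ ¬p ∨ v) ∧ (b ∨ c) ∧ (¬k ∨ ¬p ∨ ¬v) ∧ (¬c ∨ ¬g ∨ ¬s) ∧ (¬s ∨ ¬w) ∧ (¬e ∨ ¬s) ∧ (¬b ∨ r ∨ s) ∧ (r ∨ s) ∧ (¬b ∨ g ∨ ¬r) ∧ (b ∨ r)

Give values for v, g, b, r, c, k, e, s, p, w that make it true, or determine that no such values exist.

Unit clause (¬p) forces p = False.
Set v = False.
  then (p ∨ v ∨ w) forces w = True.
  then (b ∨ p ∨ ¬w) forces b = True.
  then (¬k ∨ ¬w) forces k = False.
  then (¬s ∨ ¬w) forces s = False.
  then (¬b ∨ r ∨ s) forces r = True.
  then (¬b ∨ g ∨ ¬r) forces g = True.
Set c = True.
Set e = False.
All clauses satisfied.

v = False, g = True, b = True, r = True, c = True, k = False, e = False, s = False, p = False, w = True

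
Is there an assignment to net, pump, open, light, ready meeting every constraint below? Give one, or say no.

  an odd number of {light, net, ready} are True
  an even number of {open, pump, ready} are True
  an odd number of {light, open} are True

net=F; pump=F; open=F; light=T; ready=F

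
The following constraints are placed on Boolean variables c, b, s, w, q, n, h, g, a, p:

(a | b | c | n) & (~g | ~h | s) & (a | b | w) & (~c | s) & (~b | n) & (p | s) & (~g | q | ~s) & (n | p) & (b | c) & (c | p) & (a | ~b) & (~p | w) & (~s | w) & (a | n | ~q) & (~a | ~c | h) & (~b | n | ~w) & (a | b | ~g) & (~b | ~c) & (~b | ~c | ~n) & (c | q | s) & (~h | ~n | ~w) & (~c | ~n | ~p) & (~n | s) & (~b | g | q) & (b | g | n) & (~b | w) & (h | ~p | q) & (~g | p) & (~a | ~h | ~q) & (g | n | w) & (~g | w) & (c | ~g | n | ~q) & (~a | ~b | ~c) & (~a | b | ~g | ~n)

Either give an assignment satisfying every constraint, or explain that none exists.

c = False, b = True, s = True, w = True, q = True, n = True, h = False, g = True, a = True, p = True

Set c = False.
  then (b | c) forces b = True.
  then (c | p) forces p = True.
  then (a | ~b) forces a = True.
  then (~p | w) forces w = True.
  then (~b | n | ~w) forces n = True.
  then (~h | ~n | ~w) forces h = False.
  then (~n | s) forces s = True.
  then (h | ~p | q) forces q = True.
Set g = True.
All clauses satisfied.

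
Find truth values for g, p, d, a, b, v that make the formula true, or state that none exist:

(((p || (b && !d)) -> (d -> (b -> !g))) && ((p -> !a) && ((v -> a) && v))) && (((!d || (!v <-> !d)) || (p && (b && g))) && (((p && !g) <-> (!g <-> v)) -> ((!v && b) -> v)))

g: False; p: False; d: False; a: True; b: True; v: True

  ((p || (b && !d)) -> (d -> (b -> !g))) && ((p -> !a) && ((v -> a) && v)) = True
    (p || (b && !d)) -> (d -> (b -> !g)) = True
      p || (b && !d) = True
        b && !d = True
          !d = True
      d -> (b -> !g) = True
        b -> !g = True
          !g = True
    (p -> !a) && ((v -> a) && v) = True
      p -> !a = True
        !a = False
      (v -> a) && v = True
        v -> a = True
  ((!d || (!v <-> !d)) || (p && (b && g))) && (((p && !g) <-> (!g <-> v)) -> ((!v && b) -> v)) = True
    (!d || (!v <-> !d)) || (p && (b && g)) = True
      !d || (!v <-> !d) = True
        !d = True
        !v <-> !d = False
          !v = False
          !d = True
      p && (b && g) = False
        b && g = False
    ((p && !g) <-> (!g <-> v)) -> ((!v && b) -> v) = True
      (p && !g) <-> (!g <-> v) = False
        p && !g = False
          !g = True
        !g <-> v = True
          !g = True
      (!v && b) -> v = True
        !v && b = False
          !v = False
Both conjuncts True, so the formula holds.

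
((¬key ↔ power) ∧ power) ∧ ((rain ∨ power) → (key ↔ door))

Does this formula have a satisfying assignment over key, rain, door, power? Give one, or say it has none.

key = False, rain = False, door = False, power = True

  (¬key ↔ power) ∧ power = True
    ¬key ↔ power = True
      ¬key = True
  (rain ∨ power) → (key ↔ door) = True
    rain ∨ power = True
    key ↔ door = True
Both conjuncts True, so the formula holds.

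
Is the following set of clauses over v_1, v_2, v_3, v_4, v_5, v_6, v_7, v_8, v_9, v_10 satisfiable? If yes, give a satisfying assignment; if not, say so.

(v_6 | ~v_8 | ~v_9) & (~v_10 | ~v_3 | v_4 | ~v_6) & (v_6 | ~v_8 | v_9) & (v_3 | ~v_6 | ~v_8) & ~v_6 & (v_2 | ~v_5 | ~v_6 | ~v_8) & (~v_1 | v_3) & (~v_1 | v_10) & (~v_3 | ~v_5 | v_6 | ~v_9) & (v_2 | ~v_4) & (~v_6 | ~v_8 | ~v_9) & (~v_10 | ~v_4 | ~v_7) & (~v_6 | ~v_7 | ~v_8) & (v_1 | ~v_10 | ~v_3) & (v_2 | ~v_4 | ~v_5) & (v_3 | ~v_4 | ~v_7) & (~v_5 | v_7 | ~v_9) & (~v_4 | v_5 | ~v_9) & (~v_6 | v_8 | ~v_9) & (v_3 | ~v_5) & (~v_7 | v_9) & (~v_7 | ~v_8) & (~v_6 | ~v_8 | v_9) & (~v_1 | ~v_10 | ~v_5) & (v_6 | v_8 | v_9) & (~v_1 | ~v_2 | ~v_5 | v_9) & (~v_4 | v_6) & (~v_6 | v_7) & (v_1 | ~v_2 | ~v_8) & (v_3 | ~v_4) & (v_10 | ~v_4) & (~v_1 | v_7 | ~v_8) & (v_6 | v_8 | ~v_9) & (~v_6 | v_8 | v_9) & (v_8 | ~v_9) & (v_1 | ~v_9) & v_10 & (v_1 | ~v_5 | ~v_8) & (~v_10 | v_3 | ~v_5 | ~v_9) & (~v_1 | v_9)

Case v_8 = True:
  (~v_6) forces v_6 = False.
  (v_6 | ~v_8 | ~v_9) forces v_9 = False.
  Clause (v_6 | ~v_8 | v_9) is falsified — contradiction.
Case v_8 = False:
  (~v_6) forces v_6 = False.
  (v_6 | v_8 | v_9) forces v_9 = True.
  Clause (v_6 | v_8 | ~v_9) is falsified — contradiction.
Both cases fail, so the formula is unsatisfiable.

No satisfying assignment exists.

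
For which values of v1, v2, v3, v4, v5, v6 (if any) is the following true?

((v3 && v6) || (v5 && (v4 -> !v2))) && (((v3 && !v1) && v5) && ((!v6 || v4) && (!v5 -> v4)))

v1 = False, v2 = True, v3 = True, v4 = True, v5 = True, v6 = True

  (v3 && v6) || (v5 && (v4 -> !v2)) = True
    v3 && v6 = True
    v5 && (v4 -> !v2) = False
      v4 -> !v2 = False
        !v2 = False
  ((v3 && !v1) && v5) && ((!v6 || v4) && (!v5 -> v4)) = True
    (v3 && !v1) && v5 = True
      v3 && !v1 = True
        !v1 = True
    (!v6 || v4) && (!v5 -> v4) = True
      !v6 || v4 = True
        !v6 = False
      !v5 -> v4 = True
        !v5 = False
Both conjuncts True, so the formula holds.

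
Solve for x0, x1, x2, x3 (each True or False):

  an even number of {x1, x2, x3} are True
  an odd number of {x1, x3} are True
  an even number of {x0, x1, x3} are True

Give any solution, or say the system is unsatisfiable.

x0 = True, x1 = True, x2 = True, x3 = False

{x1, x2, x3}: 2 true → even ✓
{x1, x3}: 1 true → odd ✓
{x0, x1, x3}: 2 true → even ✓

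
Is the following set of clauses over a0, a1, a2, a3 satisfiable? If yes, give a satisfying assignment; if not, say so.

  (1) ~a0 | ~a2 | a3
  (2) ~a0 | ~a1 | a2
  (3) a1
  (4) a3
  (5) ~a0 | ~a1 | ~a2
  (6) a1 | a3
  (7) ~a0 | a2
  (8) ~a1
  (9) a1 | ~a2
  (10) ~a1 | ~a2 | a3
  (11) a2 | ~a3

The formula is unsatisfiable.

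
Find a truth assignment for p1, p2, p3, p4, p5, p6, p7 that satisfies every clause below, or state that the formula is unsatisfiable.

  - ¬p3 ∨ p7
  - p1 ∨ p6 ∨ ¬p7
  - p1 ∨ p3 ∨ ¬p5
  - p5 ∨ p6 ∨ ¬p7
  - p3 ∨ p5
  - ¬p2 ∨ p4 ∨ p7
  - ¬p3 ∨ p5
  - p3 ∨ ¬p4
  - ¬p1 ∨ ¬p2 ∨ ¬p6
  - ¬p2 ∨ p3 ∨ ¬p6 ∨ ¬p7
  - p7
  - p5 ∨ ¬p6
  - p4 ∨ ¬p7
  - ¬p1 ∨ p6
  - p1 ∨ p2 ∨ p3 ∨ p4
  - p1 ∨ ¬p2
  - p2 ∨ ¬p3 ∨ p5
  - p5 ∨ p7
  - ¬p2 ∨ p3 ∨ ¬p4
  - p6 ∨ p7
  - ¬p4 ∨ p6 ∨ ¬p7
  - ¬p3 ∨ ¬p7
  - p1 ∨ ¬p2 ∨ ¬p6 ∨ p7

No satisfying assignment exists.

Case p7 = True:
  (p4 ∨ ¬p7) forces p4 = True.
  (p3 ∨ ¬p4) forces p3 = True.
  Clause (¬p3 ∨ ¬p7) is falsified — contradiction.
Case p7 = False:
  Clause (p7) is falsified — contradiction.
Both cases fail, so the formula is unsatisfiable.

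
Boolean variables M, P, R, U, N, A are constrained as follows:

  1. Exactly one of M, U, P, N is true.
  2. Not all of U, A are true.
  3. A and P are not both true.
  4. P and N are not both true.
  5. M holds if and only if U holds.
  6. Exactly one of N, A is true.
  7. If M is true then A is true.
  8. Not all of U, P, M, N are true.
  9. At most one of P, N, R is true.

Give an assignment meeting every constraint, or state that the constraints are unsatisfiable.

M = False, P = False, R = False, U = False, N = True, A = False

  (1) {M, U, P, N}: 1 true — exactly one ✓
  (2) {U, A}: 0/2 true — not all ✓
  (3) A=F, P=F — not both ✓
  (4) P=F, N=T — not both ✓
  (5) M=F, U=F — same ✓
  (6) {N, A}: 1 true — exactly one ✓
  (7) M=F ⇒ A: vacuous ✓
  (8) {U, P, M, N}: 1/4 true — not all ✓
  (9) {P, N, R}: 1 true — at most one ✓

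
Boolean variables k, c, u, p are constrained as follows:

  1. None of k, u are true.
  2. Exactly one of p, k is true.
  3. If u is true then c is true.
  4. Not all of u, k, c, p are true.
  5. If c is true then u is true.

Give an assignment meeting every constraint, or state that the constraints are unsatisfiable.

k = False, c = False, u = False, p = True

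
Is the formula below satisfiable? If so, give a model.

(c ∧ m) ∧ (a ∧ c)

m = True, a = True, c = True

  c ∧ m = True
  a ∧ c = True
Both conjuncts True, so the formula holds.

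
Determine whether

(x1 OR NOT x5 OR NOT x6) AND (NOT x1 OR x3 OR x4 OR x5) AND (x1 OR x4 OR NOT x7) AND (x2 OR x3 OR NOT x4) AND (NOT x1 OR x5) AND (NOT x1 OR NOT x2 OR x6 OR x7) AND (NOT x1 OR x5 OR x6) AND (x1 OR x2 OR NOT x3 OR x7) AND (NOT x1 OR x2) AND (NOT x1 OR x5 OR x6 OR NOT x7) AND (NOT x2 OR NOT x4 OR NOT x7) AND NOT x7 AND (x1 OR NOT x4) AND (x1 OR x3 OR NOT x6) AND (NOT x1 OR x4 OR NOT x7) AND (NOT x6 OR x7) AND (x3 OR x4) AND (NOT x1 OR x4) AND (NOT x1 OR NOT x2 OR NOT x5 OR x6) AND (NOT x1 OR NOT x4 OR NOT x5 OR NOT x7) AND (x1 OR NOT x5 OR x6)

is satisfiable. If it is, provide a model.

x1 = False, x2 = True, x3 = True, x4 = False, x5 = False, x6 = False, x7 = False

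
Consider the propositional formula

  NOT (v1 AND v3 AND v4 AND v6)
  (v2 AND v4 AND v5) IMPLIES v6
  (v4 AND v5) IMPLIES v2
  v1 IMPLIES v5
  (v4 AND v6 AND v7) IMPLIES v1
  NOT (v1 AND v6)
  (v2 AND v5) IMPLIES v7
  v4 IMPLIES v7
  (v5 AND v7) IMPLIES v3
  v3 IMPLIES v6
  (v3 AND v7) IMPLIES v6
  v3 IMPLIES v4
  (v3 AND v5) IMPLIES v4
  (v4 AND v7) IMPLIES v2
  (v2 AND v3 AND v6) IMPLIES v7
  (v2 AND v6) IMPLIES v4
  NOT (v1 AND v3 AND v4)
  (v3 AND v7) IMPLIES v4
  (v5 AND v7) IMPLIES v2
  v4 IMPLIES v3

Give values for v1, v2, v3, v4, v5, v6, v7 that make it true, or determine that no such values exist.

v1: False, v2: False, v3: False, v4: False, v5: False, v6: False, v7: False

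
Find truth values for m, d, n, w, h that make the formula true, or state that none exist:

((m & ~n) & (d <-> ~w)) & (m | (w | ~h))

m = True, d = False, n = False, w = True, h = True

  (m & ~n) & (d <-> ~w) = True
    m & ~n = True
      ~n = True
    d <-> ~w = True
      ~w = False
  m | (w | ~h) = True
    w | ~h = True
      ~h = False
Both conjuncts True, so the formula holds.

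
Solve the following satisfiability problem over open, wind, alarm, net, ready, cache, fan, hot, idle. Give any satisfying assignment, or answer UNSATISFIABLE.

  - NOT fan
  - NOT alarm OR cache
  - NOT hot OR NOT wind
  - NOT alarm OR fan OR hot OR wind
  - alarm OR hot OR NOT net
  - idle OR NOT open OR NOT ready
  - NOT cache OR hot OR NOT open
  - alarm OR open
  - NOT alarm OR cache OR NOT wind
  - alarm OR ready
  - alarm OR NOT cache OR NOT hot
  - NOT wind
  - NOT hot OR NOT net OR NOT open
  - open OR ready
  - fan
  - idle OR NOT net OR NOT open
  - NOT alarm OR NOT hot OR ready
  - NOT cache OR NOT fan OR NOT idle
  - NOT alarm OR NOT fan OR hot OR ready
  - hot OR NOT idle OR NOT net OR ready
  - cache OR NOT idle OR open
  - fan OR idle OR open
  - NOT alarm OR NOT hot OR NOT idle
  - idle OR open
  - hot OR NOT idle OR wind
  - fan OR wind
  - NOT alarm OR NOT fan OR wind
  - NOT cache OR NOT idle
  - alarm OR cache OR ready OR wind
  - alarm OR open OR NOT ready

No satisfying assignment exists.

Case fan = True:
  Clause (NOT fan) is falsified — contradiction.
Case fan = False:
  Clause (fan) is falsified — contradiction.
Both cases fail, so the formula is unsatisfiable.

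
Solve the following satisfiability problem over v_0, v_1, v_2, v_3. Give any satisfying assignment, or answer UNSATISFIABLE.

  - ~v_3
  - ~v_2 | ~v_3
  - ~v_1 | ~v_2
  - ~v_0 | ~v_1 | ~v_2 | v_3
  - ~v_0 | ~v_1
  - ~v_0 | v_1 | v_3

Unit clause (~v_3) forces v_3 = False.
Try v_0 = True:
  (~v_0 | ~v_1) forces v_1 = False.
  clause (~v_0 | v_1 | v_3) is falsified — backtrack.
So v_0 = False.
Set v_1 = False.
Set v_2 = False.
Check each clause:
  (~v_3): ~v_3 holds.
  (~v_2 | ~v_3): ~v_2 holds.
  (~v_1 | ~v_2): ~v_1 holds.
  (~v_0 | ~v_1 | ~v_2 | v_3): ~v_0 holds.
  (~v_0 | ~v_1): ~v_0 holds.
  (~v_0 | v_1 | v_3): ~v_0 holds.
All clauses satisfied.

v_0 = False; v_1 = False; v_2 = False; v_3 = False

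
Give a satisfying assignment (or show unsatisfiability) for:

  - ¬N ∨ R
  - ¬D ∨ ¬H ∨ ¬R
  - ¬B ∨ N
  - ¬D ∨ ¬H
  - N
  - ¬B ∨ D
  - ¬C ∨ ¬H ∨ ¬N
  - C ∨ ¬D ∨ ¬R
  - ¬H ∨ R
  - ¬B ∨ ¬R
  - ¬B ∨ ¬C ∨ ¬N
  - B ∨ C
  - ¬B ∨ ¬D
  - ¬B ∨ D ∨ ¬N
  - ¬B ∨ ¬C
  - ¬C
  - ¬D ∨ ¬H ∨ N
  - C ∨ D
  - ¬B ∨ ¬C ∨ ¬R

UNSATISFIABLE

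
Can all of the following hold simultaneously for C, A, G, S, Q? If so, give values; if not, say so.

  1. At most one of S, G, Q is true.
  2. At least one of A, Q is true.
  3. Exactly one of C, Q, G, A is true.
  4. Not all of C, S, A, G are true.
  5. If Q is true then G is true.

C: False, A: True, G: False, S: True, Q: False

  (1) {S, G, Q}: 1 true — at most one ✓
  (2) {A, Q}: 1 true — at least one ✓
  (3) {C, Q, G, A}: 1 true — exactly one ✓
  (4) {C, S, A, G}: 2/4 true — not all ✓
  (5) Q=F ⇒ G: vacuous ✓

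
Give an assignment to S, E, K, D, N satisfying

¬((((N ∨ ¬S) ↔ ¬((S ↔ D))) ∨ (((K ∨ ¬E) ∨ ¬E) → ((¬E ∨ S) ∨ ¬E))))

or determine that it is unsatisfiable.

S = False, E = True, K = True, D = False, N = False

  ¬((((N ∨ ¬S) ↔ ¬((S ↔ D))) ∨ (((K ∨ ¬E) ∨ ¬E) → ((¬E ∨ S) ∨ ¬E)))) = True
    ((N ∨ ¬S) ↔ ¬((S ↔ D))) ∨ (((K ∨ ¬E) ∨ ¬E) → ((¬E ∨ S) ∨ ¬E)) = False
      (N ∨ ¬S) ↔ ¬((S ↔ D)) = False
        N ∨ ¬S = True
          ¬S = True
        ¬((S ↔ D)) = False
          S ↔ D = True
      ((K ∨ ¬E) ∨ ¬E) → ((¬E ∨ S) ∨ ¬E) = False
        (K ∨ ¬E) ∨ ¬E = True
          K ∨ ¬E = True
            ¬E = False
          ¬E = False
        (¬E ∨ S) ∨ ¬E = False
          ¬E ∨ S = False
            ¬E = False
          ¬E = False
The formula evaluates to True.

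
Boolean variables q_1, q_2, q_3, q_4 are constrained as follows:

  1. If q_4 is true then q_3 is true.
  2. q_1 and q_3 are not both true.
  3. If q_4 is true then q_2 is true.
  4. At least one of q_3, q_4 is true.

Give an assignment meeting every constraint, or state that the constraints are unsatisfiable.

q_1 = False; q_2 = False; q_3 = True; q_4 = False

  (1) q_4=F ⇒ q_3: vacuous ✓
  (2) q_1=F, q_3=T — not both ✓
  (3) q_4=F ⇒ q_2: vacuous ✓
  (4) {q_3, q_4}: 1 true — at least one ✓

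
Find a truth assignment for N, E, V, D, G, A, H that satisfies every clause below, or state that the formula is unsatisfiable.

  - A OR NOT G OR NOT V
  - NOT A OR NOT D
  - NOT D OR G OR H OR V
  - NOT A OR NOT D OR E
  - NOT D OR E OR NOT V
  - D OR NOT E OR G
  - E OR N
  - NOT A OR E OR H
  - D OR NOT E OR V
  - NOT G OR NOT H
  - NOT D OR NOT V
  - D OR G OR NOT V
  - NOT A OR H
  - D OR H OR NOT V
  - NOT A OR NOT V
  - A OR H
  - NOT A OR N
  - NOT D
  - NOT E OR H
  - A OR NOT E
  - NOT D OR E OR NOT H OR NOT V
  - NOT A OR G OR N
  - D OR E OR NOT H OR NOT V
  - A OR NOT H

N=T, E=F, V=F, D=F, G=F, A=T, H=T

Unit clause (NOT D) forces D = False.
Set N = True.
Set E = False.
Set V = False.
Try G = True:
  (NOT G OR NOT H) forces H = False.
  (NOT A OR E OR H) forces A = False.
  clause (A OR H) is falsified — backtrack.
So G = False.
Set A = True.
  then (NOT A OR E OR H) forces H = True.
All clauses satisfied.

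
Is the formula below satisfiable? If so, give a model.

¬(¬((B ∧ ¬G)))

B = True, G = False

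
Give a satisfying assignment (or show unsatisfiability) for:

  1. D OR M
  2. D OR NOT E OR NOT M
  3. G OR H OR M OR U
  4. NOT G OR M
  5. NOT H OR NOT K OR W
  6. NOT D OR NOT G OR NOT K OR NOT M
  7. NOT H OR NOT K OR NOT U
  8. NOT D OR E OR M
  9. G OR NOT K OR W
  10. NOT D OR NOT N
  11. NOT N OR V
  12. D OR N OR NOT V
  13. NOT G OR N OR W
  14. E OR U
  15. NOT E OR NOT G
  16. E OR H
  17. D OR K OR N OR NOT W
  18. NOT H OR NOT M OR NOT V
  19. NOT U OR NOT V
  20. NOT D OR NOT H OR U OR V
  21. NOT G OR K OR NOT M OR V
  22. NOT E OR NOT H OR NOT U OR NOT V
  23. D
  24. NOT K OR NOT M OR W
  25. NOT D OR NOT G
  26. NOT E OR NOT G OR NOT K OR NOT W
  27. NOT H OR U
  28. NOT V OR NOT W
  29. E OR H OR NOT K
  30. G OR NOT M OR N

E = True, N = False, W = True, V = False, H = True, D = True, K = False, G = False, M = False, U = True

Unit clause (D) forces D = True.
In (NOT D OR NOT G) only NOT G is left, so G = False.
In (NOT D OR NOT N) only NOT N is left, so N = False.
In (G OR NOT M OR N) only NOT M is left, so M = False.
In (NOT D OR E OR M) only E is left, so E = True.
Set W = True.
  then (NOT V OR NOT W) forces V = False.
Set H = True.
  then (NOT D OR NOT H OR U OR V) forces U = True.
  then (NOT H OR NOT K OR NOT U) forces K = False.
All clauses satisfied.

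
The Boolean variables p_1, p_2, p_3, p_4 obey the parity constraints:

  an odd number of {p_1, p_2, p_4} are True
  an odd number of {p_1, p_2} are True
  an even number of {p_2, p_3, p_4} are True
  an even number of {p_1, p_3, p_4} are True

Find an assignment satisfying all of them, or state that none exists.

Unsatisfiable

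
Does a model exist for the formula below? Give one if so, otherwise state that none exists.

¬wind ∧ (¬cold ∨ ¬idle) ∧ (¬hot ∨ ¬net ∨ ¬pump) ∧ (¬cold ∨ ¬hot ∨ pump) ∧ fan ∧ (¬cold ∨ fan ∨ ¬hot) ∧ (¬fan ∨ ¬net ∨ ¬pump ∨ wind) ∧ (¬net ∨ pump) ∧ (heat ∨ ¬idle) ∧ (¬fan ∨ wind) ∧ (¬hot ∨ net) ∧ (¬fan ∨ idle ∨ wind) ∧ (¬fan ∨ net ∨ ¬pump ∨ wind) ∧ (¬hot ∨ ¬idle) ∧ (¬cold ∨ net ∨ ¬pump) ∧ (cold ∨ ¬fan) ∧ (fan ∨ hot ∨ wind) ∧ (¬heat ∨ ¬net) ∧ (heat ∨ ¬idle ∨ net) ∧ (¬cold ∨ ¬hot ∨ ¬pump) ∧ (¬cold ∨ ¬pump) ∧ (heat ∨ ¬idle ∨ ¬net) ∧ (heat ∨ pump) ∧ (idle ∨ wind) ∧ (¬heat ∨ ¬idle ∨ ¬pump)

Unsatisfiable — no assignment works.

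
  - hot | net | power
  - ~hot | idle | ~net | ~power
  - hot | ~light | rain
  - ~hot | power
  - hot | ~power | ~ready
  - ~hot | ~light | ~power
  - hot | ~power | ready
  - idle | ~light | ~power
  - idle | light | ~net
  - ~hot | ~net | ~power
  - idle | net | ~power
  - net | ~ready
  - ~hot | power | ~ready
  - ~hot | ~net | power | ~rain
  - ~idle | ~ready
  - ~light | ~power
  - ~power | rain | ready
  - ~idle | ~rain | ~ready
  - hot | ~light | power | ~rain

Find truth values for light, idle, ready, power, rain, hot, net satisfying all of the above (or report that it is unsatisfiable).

light = False, idle = True, ready = False, power = False, rain = True, hot = False, net = True

Try light = True:
  (~light | ~power) forces power = False.
  (~hot | power) forces hot = False.
  (hot | net | power) forces net = True.
  (hot | ~light | rain) forces rain = True.
  clause (hot | ~light | power | ~rain) is falsified — backtrack.
So light = False.
Try idle = False:
  (idle | light | ~net) forces net = False.
  (idle | net | ~power) forces power = False.
  (hot | net | power) forces hot = True.
  clause (~hot | power) is falsified — backtrack.
So idle = True.
  then (~idle | ~ready) forces ready = False.
Set power = False.
  then (~hot | power) forces hot = False.
  then (hot | net | power) forces net = True.
Set rain = True.
All clauses satisfied.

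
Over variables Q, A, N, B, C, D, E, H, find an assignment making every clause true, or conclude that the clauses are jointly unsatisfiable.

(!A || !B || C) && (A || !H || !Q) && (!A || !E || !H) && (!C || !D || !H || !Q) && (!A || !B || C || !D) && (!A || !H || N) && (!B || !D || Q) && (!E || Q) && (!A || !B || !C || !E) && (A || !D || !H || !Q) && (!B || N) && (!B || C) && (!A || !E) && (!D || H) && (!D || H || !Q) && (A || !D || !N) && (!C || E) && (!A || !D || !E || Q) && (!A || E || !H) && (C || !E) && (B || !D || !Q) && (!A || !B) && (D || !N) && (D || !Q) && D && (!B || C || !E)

Unit clause (D) forces D = True.
In (!D || H) only H is left, so H = True.
Try Q = True:
  (A || !H || !Q) forces A = True.
  (!A || !E || !H) forces E = False.
  clause (!A || E || !H) is falsified — backtrack.
So Q = False.
  then (!B || !D || Q) forces B = False.
  then (!E || Q) forces E = False.
  then (!C || E) forces C = False.
  then (!A || E || !H) forces A = False.
  then (A || !D || !N) forces N = False.
All clauses satisfied.

Q = False, A = False, N = False, B = False, C = False, D = True, E = False, H = True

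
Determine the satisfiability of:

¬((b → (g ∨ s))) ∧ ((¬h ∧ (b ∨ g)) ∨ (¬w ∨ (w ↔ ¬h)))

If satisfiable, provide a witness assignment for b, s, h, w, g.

b: True, s: False, h: True, w: False, g: False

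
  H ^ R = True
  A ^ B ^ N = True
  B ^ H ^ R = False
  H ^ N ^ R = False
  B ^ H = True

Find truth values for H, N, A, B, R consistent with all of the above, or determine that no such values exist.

H = False, N = True, A = True, B = True, R = True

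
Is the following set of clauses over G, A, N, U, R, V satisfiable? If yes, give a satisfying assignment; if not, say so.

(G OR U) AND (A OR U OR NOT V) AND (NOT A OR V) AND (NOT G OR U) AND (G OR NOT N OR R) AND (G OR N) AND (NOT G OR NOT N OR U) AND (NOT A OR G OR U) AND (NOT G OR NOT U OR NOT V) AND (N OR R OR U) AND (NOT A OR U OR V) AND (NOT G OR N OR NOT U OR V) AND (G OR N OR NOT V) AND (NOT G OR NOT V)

Set G = False.
  then (G OR U) forces U = True.
  then (G OR N) forces N = True.
  then (G OR NOT N OR R) forces R = True.
Set A = True.
  then (NOT A OR V) forces V = True.
All clauses satisfied.

G = False; A = True; N = True; U = True; R = True; V = True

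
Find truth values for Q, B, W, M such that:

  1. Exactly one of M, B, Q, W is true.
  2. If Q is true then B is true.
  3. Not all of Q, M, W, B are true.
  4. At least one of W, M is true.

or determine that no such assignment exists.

Q = False; B = False; W = True; M = False

  (1) {M, B, Q, W}: 1 true — exactly one ✓
  (2) Q=F ⇒ B: vacuous ✓
  (3) {Q, M, W, B}: 1/4 true — not all ✓
  (4) {W, M}: 1 true — at least one ✓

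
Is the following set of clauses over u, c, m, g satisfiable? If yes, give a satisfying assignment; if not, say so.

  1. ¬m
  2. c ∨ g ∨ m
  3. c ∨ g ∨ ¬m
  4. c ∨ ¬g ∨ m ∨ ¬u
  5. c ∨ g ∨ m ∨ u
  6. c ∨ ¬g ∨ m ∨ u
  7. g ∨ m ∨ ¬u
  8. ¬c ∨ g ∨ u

Unit clause (¬m) forces m = False.
Set u = False.
Set c = True.
  then (¬c ∨ g ∨ u) forces g = True.
All clauses satisfied.

u = False, c = True, m = False, g = True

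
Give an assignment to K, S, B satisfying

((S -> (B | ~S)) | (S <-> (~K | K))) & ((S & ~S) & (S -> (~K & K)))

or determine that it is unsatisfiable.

No satisfying assignment exists.

Case S = True: the conjunct ~S is False.
Case S = False: the conjunct S is False.
Both cases fail — unsatisfiable.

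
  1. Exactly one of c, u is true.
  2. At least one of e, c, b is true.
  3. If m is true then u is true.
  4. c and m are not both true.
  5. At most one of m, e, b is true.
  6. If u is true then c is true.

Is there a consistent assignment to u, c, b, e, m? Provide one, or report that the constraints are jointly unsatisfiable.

u = False, c = True, b = False, e = True, m = False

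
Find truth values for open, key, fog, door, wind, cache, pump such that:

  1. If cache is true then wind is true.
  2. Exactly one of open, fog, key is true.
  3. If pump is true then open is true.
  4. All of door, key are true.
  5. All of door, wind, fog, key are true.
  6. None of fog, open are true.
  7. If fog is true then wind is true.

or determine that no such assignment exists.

Case fog = True:
  Constraint (6) is violated (fog=T) — contradiction.
Case fog = False:
  Constraint (5) is violated (fog=F) — contradiction.
Both cases fail — unsatisfiable.

Unsatisfiable — no assignment works.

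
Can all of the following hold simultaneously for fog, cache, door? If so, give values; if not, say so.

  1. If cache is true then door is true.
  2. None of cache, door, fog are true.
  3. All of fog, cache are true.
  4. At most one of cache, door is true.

Unsatisfiable — no assignment works.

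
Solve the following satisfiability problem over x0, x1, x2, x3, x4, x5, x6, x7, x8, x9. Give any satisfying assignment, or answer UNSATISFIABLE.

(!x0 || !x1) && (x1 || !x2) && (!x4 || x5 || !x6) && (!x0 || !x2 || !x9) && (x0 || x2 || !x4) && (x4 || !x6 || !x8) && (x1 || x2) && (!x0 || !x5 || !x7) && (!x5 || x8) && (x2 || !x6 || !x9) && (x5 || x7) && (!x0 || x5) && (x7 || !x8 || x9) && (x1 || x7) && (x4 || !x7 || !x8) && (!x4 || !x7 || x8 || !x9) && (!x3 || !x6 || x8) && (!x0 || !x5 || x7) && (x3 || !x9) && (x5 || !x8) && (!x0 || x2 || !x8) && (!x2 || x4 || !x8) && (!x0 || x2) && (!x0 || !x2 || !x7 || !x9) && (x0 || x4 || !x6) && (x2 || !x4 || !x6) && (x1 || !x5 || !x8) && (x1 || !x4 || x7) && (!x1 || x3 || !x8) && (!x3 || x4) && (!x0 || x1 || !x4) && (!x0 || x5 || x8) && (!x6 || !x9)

x0 = False; x1 = True; x2 = True; x3 = True; x4 = True; x5 = True; x6 = False; x7 = False; x8 = True; x9 = True

Try x0 = True:
  (!x0 || !x1) forces x1 = False.
  (x1 || !x2) forces x2 = False.
  clause (x1 || x2) is falsified — backtrack.
So x0 = False.
Set x1 = True.
Set x2 = True.
Set x3 = True.
  then (!x3 || x4) forces x4 = True.
Set x5 = True.
  then (!x5 || x8) forces x8 = True.
Set x6 = False.
Set x7 = False.
  then (x7 || !x8 || x9) forces x9 = True.
All clauses satisfied.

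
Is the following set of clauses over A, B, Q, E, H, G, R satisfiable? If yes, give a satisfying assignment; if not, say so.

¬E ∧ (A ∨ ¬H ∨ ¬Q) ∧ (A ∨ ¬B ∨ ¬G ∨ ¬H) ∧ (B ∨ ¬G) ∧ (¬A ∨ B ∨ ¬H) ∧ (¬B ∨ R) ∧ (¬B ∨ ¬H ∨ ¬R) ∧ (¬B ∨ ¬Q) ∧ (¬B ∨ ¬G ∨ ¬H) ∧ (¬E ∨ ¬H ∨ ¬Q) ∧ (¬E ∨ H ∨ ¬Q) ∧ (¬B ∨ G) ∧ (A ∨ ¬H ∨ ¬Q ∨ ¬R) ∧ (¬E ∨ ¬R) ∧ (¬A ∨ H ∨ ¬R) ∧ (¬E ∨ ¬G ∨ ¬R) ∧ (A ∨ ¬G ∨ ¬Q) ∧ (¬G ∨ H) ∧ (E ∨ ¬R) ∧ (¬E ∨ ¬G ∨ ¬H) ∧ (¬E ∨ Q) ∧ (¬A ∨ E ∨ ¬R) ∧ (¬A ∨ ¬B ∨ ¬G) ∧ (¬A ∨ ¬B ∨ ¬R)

A=T; B=F; Q=F; E=F; H=F; G=F; R=F

Unit clause (¬E) forces E = False.
In (E ∨ ¬R) only ¬R is left, so R = False.
In (¬B ∨ R) only ¬B is left, so B = False.
In (B ∨ ¬G) only ¬G is left, so G = False.
Set A = True.
  then (¬A ∨ B ∨ ¬H) forces H = False.
Set Q = False.
All clauses satisfied.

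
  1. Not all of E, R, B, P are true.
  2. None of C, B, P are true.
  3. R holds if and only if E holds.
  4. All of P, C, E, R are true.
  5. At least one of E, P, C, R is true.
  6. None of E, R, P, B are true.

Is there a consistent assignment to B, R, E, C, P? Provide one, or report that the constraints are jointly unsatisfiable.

Case R = True:
  Constraint (6) is violated (R=T) — contradiction.
Case R = False:
  Constraint (4) is violated (R=F) — contradiction.
Both cases fail — unsatisfiable.

Unsatisfiable — no assignment works.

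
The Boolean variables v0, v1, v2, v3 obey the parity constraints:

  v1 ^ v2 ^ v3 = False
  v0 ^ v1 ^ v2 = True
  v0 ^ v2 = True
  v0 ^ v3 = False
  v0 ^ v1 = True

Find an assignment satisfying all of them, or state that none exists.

No satisfying assignment exists.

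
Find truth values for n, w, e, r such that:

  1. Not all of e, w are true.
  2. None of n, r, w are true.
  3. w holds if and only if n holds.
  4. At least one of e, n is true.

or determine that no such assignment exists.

n = False, w = False, e = True, r = False

  (1) {e, w}: 1/2 true — not all ✓
  (2) {n, r, w}: 0 true — none ✓
  (3) w=F, n=F — same ✓
  (4) {e, n}: 1 true — at least one ✓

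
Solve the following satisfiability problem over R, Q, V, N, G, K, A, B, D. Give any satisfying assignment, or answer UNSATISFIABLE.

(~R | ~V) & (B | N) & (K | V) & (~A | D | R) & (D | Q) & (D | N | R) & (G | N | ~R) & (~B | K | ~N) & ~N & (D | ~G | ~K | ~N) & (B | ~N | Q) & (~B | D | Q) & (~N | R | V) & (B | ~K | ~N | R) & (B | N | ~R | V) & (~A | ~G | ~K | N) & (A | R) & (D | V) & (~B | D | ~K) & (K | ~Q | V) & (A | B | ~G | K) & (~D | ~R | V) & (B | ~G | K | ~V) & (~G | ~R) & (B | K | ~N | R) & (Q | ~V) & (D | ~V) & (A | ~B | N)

R = False; Q = False; V = False; N = False; G = False; K = True; A = True; B = True; D = True

Unit clause (~N) forces N = False.
In (B | N) only B is left, so B = True.
In (A | ~B | N) only A is left, so A = True.
Set R = False.
  then (~A | D | R) forces D = True.
Set Q = False.
  then (Q | ~V) forces V = False.
  then (K | V) forces K = True.
  then (~A | ~G | ~K | N) forces G = False.
All clauses satisfied.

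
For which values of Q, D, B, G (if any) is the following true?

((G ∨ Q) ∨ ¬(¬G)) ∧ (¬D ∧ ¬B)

Q: False, D: False, B: False, G: True

  (G ∨ Q) ∨ ¬(¬G) = True
    G ∨ Q = True
    ¬(¬G) = True
      ¬G = False
  ¬D ∧ ¬B = True
    ¬D = True
    ¬B = True
Both conjuncts True, so the formula holds.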